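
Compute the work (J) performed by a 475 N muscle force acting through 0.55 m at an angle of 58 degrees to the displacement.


W = F * d * cos(theta)
theta = 58 deg = 1.0123 rad
cos(theta) = 0.5299
W = 475 * 0.55 * 0.5299
W = 138.4414


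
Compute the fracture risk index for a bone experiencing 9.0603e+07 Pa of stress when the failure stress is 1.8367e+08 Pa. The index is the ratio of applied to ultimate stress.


FRI = applied / ultimate
FRI = 9.0603e+07 / 1.8367e+08
FRI = 0.4933


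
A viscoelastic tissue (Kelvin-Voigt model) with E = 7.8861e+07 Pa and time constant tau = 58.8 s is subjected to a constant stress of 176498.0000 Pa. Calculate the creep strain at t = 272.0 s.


epsilon(t) = (sigma/E) * (1 - exp(-t/tau))
sigma/E = 176498.0000 / 7.8861e+07 = 0.0022
exp(-t/tau) = exp(-272.0 / 58.8) = 0.0098
epsilon = 0.0022 * (1 - 0.0098)
epsilon = 0.0022


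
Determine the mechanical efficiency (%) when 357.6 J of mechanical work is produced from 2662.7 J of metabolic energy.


eta = (W_mech / E_meta) * 100
eta = (357.6 / 2662.7) * 100
ratio = 0.1343
eta = 13.4300


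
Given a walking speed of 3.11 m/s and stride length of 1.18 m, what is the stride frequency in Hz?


f = v / stride_length
f = 3.11 / 1.18
f = 2.6356


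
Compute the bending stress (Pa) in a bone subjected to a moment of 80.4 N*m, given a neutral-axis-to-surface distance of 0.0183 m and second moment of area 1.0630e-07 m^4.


sigma = M * c / I
sigma = 80.4 * 0.0183 / 1.0630e-07
M * c = 1.4713
sigma = 1.3841e+07


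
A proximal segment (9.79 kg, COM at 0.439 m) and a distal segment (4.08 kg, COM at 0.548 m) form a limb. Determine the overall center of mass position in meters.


COM = (m1*x1 + m2*x2) / (m1 + m2)
COM = (9.79*0.439 + 4.08*0.548) / (9.79 + 4.08)
Numerator = 6.5336
Denominator = 13.8700
COM = 0.4711


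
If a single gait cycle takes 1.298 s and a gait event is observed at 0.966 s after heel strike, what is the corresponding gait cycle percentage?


pct = (event_time / cycle_time) * 100
pct = (0.966 / 1.298) * 100
ratio = 0.7442
pct = 74.4222


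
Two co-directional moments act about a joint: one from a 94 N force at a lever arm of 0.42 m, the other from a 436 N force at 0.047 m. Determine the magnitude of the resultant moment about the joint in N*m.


M = F1 * d1 + F2 * d2
M = 94 * 0.42 + 436 * 0.047
M = 39.4800 + 20.4920
M = 59.9720


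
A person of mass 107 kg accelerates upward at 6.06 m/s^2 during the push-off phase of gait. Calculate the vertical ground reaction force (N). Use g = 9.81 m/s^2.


GRF = m * (g + a)
GRF = 107 * (9.81 + 6.06)
GRF = 107 * 15.8700
GRF = 1698.0900


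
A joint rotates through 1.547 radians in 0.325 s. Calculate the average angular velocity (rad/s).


omega = delta_theta / delta_t
omega = 1.547 / 0.325
omega = 4.7600


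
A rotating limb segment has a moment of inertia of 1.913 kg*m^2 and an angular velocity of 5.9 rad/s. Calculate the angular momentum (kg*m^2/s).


L = I * omega
L = 1.913 * 5.9
L = 11.2867


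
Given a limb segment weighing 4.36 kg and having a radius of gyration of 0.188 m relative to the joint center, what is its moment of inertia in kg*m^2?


I = m * k^2
I = 4.36 * 0.188^2
k^2 = 0.0353
I = 0.1541


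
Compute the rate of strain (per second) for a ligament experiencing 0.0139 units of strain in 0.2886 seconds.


strain_rate = delta_strain / delta_t
strain_rate = 0.0139 / 0.2886
strain_rate = 0.0482


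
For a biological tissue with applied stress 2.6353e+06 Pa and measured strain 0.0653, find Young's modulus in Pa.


E = stress / strain
E = 2.6353e+06 / 0.0653
E = 4.0357e+07


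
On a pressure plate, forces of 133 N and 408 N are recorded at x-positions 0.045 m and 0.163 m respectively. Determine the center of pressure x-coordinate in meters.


COP_x = (F1*x1 + F2*x2) / (F1 + F2)
COP_x = (133*0.045 + 408*0.163) / (133 + 408)
Numerator = 72.4890
Denominator = 541
COP_x = 0.1340


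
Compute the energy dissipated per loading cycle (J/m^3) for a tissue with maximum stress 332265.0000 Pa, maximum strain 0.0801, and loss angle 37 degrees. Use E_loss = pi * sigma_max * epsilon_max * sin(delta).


E_loss = pi * sigma_max * epsilon_max * sin(delta)
delta = 37 deg = 0.6458 rad
sin(delta) = 0.6018
E_loss = pi * 332265.0000 * 0.0801 * 0.6018
E_loss = 50318.7692


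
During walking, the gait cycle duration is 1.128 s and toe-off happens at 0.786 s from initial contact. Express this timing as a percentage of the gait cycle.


pct = (event_time / cycle_time) * 100
pct = (0.786 / 1.128) * 100
ratio = 0.6968
pct = 69.6809


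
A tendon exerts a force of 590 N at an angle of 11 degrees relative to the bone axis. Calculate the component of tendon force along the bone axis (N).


F_eff = F_tendon * cos(theta)
theta = 11 deg = 0.1920 rad
cos(theta) = 0.9816
F_eff = 590 * 0.9816
F_eff = 579.1600


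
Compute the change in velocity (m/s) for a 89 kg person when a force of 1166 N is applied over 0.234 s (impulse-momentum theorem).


J = F * dt = 1166 * 0.234 = 272.8440 N*s
delta_v = J / m
delta_v = 272.8440 / 89
delta_v = 3.0657


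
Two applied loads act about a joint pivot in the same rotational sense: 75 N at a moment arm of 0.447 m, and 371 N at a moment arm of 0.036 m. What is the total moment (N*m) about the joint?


M = F1 * d1 + F2 * d2
M = 75 * 0.447 + 371 * 0.036
M = 33.5250 + 13.3560
M = 46.8810


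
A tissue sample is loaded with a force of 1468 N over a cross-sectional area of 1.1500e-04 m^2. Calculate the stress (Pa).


stress = F / A
stress = 1468 / 1.1500e-04
stress = 1.2765e+07


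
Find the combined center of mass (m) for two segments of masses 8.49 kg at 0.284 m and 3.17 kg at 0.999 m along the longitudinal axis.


COM = (m1*x1 + m2*x2) / (m1 + m2)
COM = (8.49*0.284 + 3.17*0.999) / (8.49 + 3.17)
Numerator = 5.5780
Denominator = 11.6600
COM = 0.4784


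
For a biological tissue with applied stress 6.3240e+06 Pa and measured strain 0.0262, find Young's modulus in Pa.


E = stress / strain
E = 6.3240e+06 / 0.0262
E = 2.4137e+08


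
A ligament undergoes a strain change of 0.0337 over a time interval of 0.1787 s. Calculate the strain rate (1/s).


strain_rate = delta_strain / delta_t
strain_rate = 0.0337 / 0.1787
strain_rate = 0.1886


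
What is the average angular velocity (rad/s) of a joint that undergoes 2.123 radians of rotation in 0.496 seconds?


omega = delta_theta / delta_t
omega = 2.123 / 0.496
omega = 4.2802


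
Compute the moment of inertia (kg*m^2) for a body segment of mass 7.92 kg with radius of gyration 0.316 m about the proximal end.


I = m * k^2
I = 7.92 * 0.316^2
k^2 = 0.0999
I = 0.7909


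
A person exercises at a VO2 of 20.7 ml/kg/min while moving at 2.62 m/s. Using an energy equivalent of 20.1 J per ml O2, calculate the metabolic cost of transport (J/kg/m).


Power per kg = VO2 * 20.1 / 60
Power per kg = 20.7 * 20.1 / 60 = 6.9345 W/kg
Cost = power_per_kg / speed
Cost = 6.9345 / 2.62
Cost = 2.6468


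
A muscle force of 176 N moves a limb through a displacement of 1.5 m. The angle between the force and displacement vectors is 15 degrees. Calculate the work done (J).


W = F * d * cos(theta)
theta = 15 deg = 0.2618 rad
cos(theta) = 0.9659
W = 176 * 1.5 * 0.9659
W = 255.0044


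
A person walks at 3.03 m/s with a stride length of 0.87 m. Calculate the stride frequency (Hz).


f = v / stride_length
f = 3.03 / 0.87
f = 3.4828


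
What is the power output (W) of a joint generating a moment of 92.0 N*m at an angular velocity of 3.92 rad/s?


P = M * omega
P = 92.0 * 3.92
P = 360.6400


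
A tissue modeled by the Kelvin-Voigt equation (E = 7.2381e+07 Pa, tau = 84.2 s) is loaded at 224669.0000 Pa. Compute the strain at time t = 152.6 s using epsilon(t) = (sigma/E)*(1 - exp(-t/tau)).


epsilon(t) = (sigma/E) * (1 - exp(-t/tau))
sigma/E = 224669.0000 / 7.2381e+07 = 0.0031
exp(-t/tau) = exp(-152.6 / 84.2) = 0.1633
epsilon = 0.0031 * (1 - 0.1633)
epsilon = 0.0026


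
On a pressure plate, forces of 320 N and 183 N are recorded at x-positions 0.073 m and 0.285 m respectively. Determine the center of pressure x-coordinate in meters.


COP_x = (F1*x1 + F2*x2) / (F1 + F2)
COP_x = (320*0.073 + 183*0.285) / (320 + 183)
Numerator = 75.5150
Denominator = 503
COP_x = 0.1501


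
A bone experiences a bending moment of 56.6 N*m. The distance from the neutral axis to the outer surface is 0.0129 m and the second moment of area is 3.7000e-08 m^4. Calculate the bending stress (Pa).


sigma = M * c / I
sigma = 56.6 * 0.0129 / 3.7000e-08
M * c = 0.7301
sigma = 1.9734e+07


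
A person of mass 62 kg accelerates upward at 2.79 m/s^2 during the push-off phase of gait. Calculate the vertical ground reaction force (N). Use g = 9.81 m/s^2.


GRF = m * (g + a)
GRF = 62 * (9.81 + 2.79)
GRF = 62 * 12.6000
GRF = 781.2000


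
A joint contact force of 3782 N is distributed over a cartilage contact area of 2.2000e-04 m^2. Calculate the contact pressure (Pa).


P = F / A
P = 3782 / 2.2000e-04
P = 1.7191e+07


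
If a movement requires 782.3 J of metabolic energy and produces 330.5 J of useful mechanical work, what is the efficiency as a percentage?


eta = (W_mech / E_meta) * 100
eta = (330.5 / 782.3) * 100
ratio = 0.4225
eta = 42.2472


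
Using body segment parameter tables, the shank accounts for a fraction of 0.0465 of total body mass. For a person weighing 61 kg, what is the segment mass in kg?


m_segment = body_mass * fraction
m_segment = 61 * 0.0465
m_segment = 2.8365


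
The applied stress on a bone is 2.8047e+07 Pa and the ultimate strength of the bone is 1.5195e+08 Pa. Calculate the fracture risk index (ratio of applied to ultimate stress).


FRI = applied / ultimate
FRI = 2.8047e+07 / 1.5195e+08
FRI = 0.1846


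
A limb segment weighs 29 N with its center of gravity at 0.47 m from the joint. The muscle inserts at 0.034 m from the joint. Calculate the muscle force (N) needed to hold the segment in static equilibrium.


F_muscle = W * d_load / d_muscle
F_muscle = 29 * 0.47 / 0.034
Numerator = 13.6300
F_muscle = 400.8824


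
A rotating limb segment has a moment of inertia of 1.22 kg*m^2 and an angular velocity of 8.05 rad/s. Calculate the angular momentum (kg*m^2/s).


L = I * omega
L = 1.22 * 8.05
L = 9.8210


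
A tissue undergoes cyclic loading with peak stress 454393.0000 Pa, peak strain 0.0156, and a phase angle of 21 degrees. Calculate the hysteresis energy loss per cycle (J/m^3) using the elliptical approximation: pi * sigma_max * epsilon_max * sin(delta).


E_loss = pi * sigma_max * epsilon_max * sin(delta)
delta = 21 deg = 0.3665 rad
sin(delta) = 0.3584
E_loss = pi * 454393.0000 * 0.0156 * 0.3584
E_loss = 7980.5949


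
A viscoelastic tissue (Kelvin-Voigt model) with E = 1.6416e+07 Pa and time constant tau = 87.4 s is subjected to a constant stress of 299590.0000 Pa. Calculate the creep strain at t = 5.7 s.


epsilon(t) = (sigma/E) * (1 - exp(-t/tau))
sigma/E = 299590.0000 / 1.6416e+07 = 0.0182
exp(-t/tau) = exp(-5.7 / 87.4) = 0.9369
epsilon = 0.0182 * (1 - 0.9369)
epsilon = 0.0012


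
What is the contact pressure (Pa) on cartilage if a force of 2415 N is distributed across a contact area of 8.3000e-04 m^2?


P = F / A
P = 2415 / 8.3000e-04
P = 2.9096e+06


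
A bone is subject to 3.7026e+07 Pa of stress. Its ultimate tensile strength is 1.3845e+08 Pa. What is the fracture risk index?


FRI = applied / ultimate
FRI = 3.7026e+07 / 1.3845e+08
FRI = 0.2674


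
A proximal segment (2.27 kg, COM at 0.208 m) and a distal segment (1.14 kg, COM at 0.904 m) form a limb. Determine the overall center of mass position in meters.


COM = (m1*x1 + m2*x2) / (m1 + m2)
COM = (2.27*0.208 + 1.14*0.904) / (2.27 + 1.14)
Numerator = 1.5027
Denominator = 3.4100
COM = 0.4407


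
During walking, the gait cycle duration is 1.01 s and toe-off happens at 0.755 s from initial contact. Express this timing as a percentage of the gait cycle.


pct = (event_time / cycle_time) * 100
pct = (0.755 / 1.01) * 100
ratio = 0.7475
pct = 74.7525


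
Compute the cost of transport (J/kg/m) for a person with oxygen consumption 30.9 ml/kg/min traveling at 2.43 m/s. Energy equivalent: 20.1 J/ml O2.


Power per kg = VO2 * 20.1 / 60
Power per kg = 30.9 * 20.1 / 60 = 10.3515 W/kg
Cost = power_per_kg / speed
Cost = 10.3515 / 2.43
Cost = 4.2599


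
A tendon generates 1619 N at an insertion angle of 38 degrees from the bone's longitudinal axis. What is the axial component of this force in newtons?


F_eff = F_tendon * cos(theta)
theta = 38 deg = 0.6632 rad
cos(theta) = 0.7880
F_eff = 1619 * 0.7880
F_eff = 1275.7894


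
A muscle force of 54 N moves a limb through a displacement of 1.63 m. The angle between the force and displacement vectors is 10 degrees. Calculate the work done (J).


W = F * d * cos(theta)
theta = 10 deg = 0.1745 rad
cos(theta) = 0.9848
W = 54 * 1.63 * 0.9848
W = 86.6828


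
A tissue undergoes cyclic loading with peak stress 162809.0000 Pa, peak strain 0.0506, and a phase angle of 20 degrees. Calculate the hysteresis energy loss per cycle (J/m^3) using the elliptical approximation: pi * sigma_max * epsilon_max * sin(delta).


E_loss = pi * sigma_max * epsilon_max * sin(delta)
delta = 20 deg = 0.3491 rad
sin(delta) = 0.3420
E_loss = pi * 162809.0000 * 0.0506 * 0.3420
E_loss = 8851.7774


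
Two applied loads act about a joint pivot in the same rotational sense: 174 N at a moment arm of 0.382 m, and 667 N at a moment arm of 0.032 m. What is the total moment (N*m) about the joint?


M = F1 * d1 + F2 * d2
M = 174 * 0.382 + 667 * 0.032
M = 66.4680 + 21.3440
M = 87.8120


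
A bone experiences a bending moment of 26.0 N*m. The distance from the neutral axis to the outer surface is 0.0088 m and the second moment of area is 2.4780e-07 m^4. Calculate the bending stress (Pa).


sigma = M * c / I
sigma = 26.0 * 0.0088 / 2.4780e-07
M * c = 0.2288
sigma = 923325.2623


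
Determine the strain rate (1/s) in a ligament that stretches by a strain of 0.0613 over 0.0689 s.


strain_rate = delta_strain / delta_t
strain_rate = 0.0613 / 0.0689
strain_rate = 0.8897


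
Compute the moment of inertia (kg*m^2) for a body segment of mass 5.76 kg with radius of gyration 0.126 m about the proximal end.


I = m * k^2
I = 5.76 * 0.126^2
k^2 = 0.0159
I = 0.0914


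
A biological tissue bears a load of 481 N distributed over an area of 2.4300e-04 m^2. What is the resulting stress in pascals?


stress = F / A
stress = 481 / 2.4300e-04
stress = 1.9794e+06


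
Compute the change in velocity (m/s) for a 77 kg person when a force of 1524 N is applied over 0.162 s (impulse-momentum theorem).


J = F * dt = 1524 * 0.162 = 246.8880 N*s
delta_v = J / m
delta_v = 246.8880 / 77
delta_v = 3.2063


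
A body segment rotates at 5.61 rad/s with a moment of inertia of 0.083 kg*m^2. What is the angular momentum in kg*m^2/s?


L = I * omega
L = 0.083 * 5.61
L = 0.4656


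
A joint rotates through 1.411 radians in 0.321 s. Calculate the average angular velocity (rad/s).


omega = delta_theta / delta_t
omega = 1.411 / 0.321
omega = 4.3956


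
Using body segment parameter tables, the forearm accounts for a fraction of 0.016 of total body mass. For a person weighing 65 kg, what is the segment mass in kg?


m_segment = body_mass * fraction
m_segment = 65 * 0.016
m_segment = 1.0400


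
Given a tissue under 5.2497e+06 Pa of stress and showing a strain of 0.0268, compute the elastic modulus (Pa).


E = stress / strain
E = 5.2497e+06 / 0.0268
E = 1.9588e+08


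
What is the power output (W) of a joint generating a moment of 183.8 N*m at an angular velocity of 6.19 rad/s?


P = M * omega
P = 183.8 * 6.19
P = 1137.7220


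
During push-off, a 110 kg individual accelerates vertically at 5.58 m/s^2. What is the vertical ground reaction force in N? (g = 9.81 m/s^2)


GRF = m * (g + a)
GRF = 110 * (9.81 + 5.58)
GRF = 110 * 15.3900
GRF = 1692.9000


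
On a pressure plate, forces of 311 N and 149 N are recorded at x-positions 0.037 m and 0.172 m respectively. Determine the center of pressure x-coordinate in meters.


COP_x = (F1*x1 + F2*x2) / (F1 + F2)
COP_x = (311*0.037 + 149*0.172) / (311 + 149)
Numerator = 37.1350
Denominator = 460
COP_x = 0.0807


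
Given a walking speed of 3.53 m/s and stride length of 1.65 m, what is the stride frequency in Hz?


f = v / stride_length
f = 3.53 / 1.65
f = 2.1394


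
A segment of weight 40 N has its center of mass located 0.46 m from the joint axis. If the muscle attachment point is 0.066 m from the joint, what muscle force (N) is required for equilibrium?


F_muscle = W * d_load / d_muscle
F_muscle = 40 * 0.46 / 0.066
Numerator = 18.4000
F_muscle = 278.7879


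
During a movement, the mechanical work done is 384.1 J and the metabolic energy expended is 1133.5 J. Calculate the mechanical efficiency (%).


eta = (W_mech / E_meta) * 100
eta = (384.1 / 1133.5) * 100
ratio = 0.3389
eta = 33.8862


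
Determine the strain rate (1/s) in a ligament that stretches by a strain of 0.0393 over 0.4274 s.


strain_rate = delta_strain / delta_t
strain_rate = 0.0393 / 0.4274
strain_rate = 0.0920


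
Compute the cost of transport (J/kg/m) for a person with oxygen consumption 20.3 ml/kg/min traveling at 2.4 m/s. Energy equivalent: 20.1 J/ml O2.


Power per kg = VO2 * 20.1 / 60
Power per kg = 20.3 * 20.1 / 60 = 6.8005 W/kg
Cost = power_per_kg / speed
Cost = 6.8005 / 2.4
Cost = 2.8335


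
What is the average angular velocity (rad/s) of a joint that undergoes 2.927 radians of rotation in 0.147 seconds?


omega = delta_theta / delta_t
omega = 2.927 / 0.147
omega = 19.9116


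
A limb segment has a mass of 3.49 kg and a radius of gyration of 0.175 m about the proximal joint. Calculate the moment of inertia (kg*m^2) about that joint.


I = m * k^2
I = 3.49 * 0.175^2
k^2 = 0.0306
I = 0.1069


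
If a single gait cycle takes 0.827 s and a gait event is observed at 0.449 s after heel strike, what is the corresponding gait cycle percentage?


pct = (event_time / cycle_time) * 100
pct = (0.449 / 0.827) * 100
ratio = 0.5429
pct = 54.2926


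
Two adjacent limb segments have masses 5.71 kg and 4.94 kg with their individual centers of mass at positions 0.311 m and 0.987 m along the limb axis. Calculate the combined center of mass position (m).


COM = (m1*x1 + m2*x2) / (m1 + m2)
COM = (5.71*0.311 + 4.94*0.987) / (5.71 + 4.94)
Numerator = 6.6516
Denominator = 10.6500
COM = 0.6246


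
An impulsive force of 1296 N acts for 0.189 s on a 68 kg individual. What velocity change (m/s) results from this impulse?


J = F * dt = 1296 * 0.189 = 244.9440 N*s
delta_v = J / m
delta_v = 244.9440 / 68
delta_v = 3.6021


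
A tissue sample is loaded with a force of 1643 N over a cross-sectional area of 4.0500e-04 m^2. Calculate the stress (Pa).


stress = F / A
stress = 1643 / 4.0500e-04
stress = 4.0568e+06


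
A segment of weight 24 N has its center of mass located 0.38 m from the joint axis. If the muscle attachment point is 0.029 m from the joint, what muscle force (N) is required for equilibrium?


F_muscle = W * d_load / d_muscle
F_muscle = 24 * 0.38 / 0.029
Numerator = 9.1200
F_muscle = 314.4828


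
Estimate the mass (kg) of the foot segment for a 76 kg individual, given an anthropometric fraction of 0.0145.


m_segment = body_mass * fraction
m_segment = 76 * 0.0145
m_segment = 1.1020


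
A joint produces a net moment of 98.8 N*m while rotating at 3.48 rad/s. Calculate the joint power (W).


P = M * omega
P = 98.8 * 3.48
P = 343.8240


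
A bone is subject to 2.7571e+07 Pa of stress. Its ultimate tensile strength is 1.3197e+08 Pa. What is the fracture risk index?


FRI = applied / ultimate
FRI = 2.7571e+07 / 1.3197e+08
FRI = 0.2089


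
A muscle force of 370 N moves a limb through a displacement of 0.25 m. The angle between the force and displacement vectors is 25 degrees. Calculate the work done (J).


W = F * d * cos(theta)
theta = 25 deg = 0.4363 rad
cos(theta) = 0.9063
W = 370 * 0.25 * 0.9063
W = 83.8335


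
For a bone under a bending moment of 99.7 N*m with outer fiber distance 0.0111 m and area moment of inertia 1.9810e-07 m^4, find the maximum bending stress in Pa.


sigma = M * c / I
sigma = 99.7 * 0.0111 / 1.9810e-07
M * c = 1.1067
sigma = 5.5864e+06


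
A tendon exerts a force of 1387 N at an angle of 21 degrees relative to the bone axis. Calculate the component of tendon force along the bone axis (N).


F_eff = F_tendon * cos(theta)
theta = 21 deg = 0.3665 rad
cos(theta) = 0.9336
F_eff = 1387 * 0.9336
F_eff = 1294.8761


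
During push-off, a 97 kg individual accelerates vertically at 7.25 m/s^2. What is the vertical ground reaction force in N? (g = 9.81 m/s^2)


GRF = m * (g + a)
GRF = 97 * (9.81 + 7.25)
GRF = 97 * 17.0600
GRF = 1654.8200


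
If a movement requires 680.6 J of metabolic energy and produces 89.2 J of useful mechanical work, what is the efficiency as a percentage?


eta = (W_mech / E_meta) * 100
eta = (89.2 / 680.6) * 100
ratio = 0.1311
eta = 13.1061


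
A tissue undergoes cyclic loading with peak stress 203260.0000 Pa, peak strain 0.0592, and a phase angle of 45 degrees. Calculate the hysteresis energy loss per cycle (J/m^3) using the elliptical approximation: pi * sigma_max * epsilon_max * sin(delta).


E_loss = pi * sigma_max * epsilon_max * sin(delta)
delta = 45 deg = 0.7854 rad
sin(delta) = 0.7071
E_loss = pi * 203260.0000 * 0.0592 * 0.7071
E_loss = 26730.5874


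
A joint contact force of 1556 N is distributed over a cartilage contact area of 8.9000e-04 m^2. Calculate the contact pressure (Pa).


P = F / A
P = 1556 / 8.9000e-04
P = 1.7483e+06


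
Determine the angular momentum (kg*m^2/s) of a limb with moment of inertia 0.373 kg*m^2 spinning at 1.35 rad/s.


L = I * omega
L = 0.373 * 1.35
L = 0.5036


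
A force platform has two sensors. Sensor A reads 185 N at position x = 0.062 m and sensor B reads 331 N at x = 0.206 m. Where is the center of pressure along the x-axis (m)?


COP_x = (F1*x1 + F2*x2) / (F1 + F2)
COP_x = (185*0.062 + 331*0.206) / (185 + 331)
Numerator = 79.6560
Denominator = 516
COP_x = 0.1544


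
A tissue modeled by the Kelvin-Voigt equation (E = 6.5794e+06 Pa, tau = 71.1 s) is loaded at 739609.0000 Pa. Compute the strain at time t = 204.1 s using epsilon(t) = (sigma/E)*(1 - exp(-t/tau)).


epsilon(t) = (sigma/E) * (1 - exp(-t/tau))
sigma/E = 739609.0000 / 6.5794e+06 = 0.1124
exp(-t/tau) = exp(-204.1 / 71.1) = 0.0567
epsilon = 0.1124 * (1 - 0.0567)
epsilon = 0.1060


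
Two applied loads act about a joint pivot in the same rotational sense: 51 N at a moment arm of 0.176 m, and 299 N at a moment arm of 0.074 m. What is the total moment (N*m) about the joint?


M = F1 * d1 + F2 * d2
M = 51 * 0.176 + 299 * 0.074
M = 8.9760 + 22.1260
M = 31.1020


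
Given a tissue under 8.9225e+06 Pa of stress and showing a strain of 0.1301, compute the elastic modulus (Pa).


E = stress / strain
E = 8.9225e+06 / 0.1301
E = 6.8582e+07


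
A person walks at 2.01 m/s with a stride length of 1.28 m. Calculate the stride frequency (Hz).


f = v / stride_length
f = 2.01 / 1.28
f = 1.5703


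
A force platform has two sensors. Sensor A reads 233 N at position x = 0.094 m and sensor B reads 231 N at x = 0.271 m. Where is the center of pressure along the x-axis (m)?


COP_x = (F1*x1 + F2*x2) / (F1 + F2)
COP_x = (233*0.094 + 231*0.271) / (233 + 231)
Numerator = 84.5030
Denominator = 464
COP_x = 0.1821


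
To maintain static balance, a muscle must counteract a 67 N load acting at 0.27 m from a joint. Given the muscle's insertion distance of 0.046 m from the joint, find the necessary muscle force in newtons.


F_muscle = W * d_load / d_muscle
F_muscle = 67 * 0.27 / 0.046
Numerator = 18.0900
F_muscle = 393.2609


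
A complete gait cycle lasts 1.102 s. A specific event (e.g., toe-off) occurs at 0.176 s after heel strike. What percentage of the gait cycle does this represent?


pct = (event_time / cycle_time) * 100
pct = (0.176 / 1.102) * 100
ratio = 0.1597
pct = 15.9710


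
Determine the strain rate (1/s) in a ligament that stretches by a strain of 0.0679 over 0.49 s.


strain_rate = delta_strain / delta_t
strain_rate = 0.0679 / 0.49
strain_rate = 0.1386


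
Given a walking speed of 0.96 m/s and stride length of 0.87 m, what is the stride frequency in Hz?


f = v / stride_length
f = 0.96 / 0.87
f = 1.1034


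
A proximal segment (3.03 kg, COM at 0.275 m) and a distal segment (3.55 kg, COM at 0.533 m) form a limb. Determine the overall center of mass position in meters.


COM = (m1*x1 + m2*x2) / (m1 + m2)
COM = (3.03*0.275 + 3.55*0.533) / (3.03 + 3.55)
Numerator = 2.7254
Denominator = 6.5800
COM = 0.4142


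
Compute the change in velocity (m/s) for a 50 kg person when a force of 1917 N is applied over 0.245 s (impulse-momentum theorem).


J = F * dt = 1917 * 0.245 = 469.6650 N*s
delta_v = J / m
delta_v = 469.6650 / 50
delta_v = 9.3933


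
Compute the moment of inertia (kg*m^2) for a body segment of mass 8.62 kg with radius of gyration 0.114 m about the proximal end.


I = m * k^2
I = 8.62 * 0.114^2
k^2 = 0.0130
I = 0.1120


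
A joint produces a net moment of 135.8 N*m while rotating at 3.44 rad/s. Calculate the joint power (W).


P = M * omega
P = 135.8 * 3.44
P = 467.1520


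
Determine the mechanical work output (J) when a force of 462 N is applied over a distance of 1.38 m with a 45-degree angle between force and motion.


W = F * d * cos(theta)
theta = 45 deg = 0.7854 rad
cos(theta) = 0.7071
W = 462 * 1.38 * 0.7071
W = 450.8230


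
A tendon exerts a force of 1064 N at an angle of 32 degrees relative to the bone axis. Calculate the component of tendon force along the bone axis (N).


F_eff = F_tendon * cos(theta)
theta = 32 deg = 0.5585 rad
cos(theta) = 0.8480
F_eff = 1064 * 0.8480
F_eff = 902.3232


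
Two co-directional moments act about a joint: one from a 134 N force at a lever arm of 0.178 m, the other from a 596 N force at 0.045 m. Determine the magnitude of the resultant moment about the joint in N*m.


M = F1 * d1 + F2 * d2
M = 134 * 0.178 + 596 * 0.045
M = 23.8520 + 26.8200
M = 50.6720


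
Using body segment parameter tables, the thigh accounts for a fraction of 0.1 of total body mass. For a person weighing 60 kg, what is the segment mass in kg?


m_segment = body_mass * fraction
m_segment = 60 * 0.1
m_segment = 6.0000


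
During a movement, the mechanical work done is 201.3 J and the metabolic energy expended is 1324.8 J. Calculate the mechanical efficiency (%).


eta = (W_mech / E_meta) * 100
eta = (201.3 / 1324.8) * 100
ratio = 0.1519
eta = 15.1947


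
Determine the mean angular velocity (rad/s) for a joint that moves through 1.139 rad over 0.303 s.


omega = delta_theta / delta_t
omega = 1.139 / 0.303
omega = 3.7591


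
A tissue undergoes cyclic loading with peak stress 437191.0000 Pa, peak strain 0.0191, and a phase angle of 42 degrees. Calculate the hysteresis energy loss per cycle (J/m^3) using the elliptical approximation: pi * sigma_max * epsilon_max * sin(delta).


E_loss = pi * sigma_max * epsilon_max * sin(delta)
delta = 42 deg = 0.7330 rad
sin(delta) = 0.6691
E_loss = pi * 437191.0000 * 0.0191 * 0.6691
E_loss = 17553.5657


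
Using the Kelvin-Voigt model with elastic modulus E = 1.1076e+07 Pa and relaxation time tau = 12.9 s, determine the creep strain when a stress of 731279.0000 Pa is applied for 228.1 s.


epsilon(t) = (sigma/E) * (1 - exp(-t/tau))
sigma/E = 731279.0000 / 1.1076e+07 = 0.0660
exp(-t/tau) = exp(-228.1 / 12.9) = 2.0928e-08
epsilon = 0.0660 * (1 - 2.0928e-08)
epsilon = 0.0660


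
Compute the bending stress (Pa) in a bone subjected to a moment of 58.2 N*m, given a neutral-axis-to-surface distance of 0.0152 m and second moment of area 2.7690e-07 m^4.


sigma = M * c / I
sigma = 58.2 * 0.0152 / 2.7690e-07
M * c = 0.8846
sigma = 3.1948e+06


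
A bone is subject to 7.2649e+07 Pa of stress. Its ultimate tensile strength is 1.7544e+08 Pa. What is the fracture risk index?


FRI = applied / ultimate
FRI = 7.2649e+07 / 1.7544e+08
FRI = 0.4141


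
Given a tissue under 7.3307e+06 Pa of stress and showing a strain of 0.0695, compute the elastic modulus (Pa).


E = stress / strain
E = 7.3307e+06 / 0.0695
E = 1.0548e+08


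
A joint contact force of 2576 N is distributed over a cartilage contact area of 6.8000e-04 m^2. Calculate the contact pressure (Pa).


P = F / A
P = 2576 / 6.8000e-04
P = 3.7882e+06


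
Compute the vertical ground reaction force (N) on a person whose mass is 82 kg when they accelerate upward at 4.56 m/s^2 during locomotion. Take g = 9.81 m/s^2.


GRF = m * (g + a)
GRF = 82 * (9.81 + 4.56)
GRF = 82 * 14.3700
GRF = 1178.3400


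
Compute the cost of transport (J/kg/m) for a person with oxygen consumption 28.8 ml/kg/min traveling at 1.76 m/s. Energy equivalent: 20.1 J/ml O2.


Power per kg = VO2 * 20.1 / 60
Power per kg = 28.8 * 20.1 / 60 = 9.6480 W/kg
Cost = power_per_kg / speed
Cost = 9.6480 / 1.76
Cost = 5.4818


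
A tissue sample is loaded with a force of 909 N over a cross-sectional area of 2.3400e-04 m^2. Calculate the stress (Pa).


stress = F / A
stress = 909 / 2.3400e-04
stress = 3.8846e+06


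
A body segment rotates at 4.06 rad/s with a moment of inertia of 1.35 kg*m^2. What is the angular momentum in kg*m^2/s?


L = I * omega
L = 1.35 * 4.06
L = 5.4810


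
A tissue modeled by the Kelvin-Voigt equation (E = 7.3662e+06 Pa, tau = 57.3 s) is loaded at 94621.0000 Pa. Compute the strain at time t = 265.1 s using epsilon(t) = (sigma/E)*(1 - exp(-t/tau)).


epsilon(t) = (sigma/E) * (1 - exp(-t/tau))
sigma/E = 94621.0000 / 7.3662e+06 = 0.0128
exp(-t/tau) = exp(-265.1 / 57.3) = 0.0098
epsilon = 0.0128 * (1 - 0.0098)
epsilon = 0.0127


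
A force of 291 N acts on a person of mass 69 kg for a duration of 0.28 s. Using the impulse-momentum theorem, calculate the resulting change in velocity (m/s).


J = F * dt = 291 * 0.28 = 81.4800 N*s
delta_v = J / m
delta_v = 81.4800 / 69
delta_v = 1.1809


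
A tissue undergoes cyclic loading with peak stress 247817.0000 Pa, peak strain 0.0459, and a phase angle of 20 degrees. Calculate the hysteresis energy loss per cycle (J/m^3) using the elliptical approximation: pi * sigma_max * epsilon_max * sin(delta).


E_loss = pi * sigma_max * epsilon_max * sin(delta)
delta = 20 deg = 0.3491 rad
sin(delta) = 0.3420
E_loss = pi * 247817.0000 * 0.0459 * 0.3420
E_loss = 12222.0861


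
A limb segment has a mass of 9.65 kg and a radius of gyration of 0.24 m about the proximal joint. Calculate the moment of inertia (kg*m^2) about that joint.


I = m * k^2
I = 9.65 * 0.24^2
k^2 = 0.0576
I = 0.5558


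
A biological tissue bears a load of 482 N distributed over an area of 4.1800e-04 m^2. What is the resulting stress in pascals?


stress = F / A
stress = 482 / 4.1800e-04
stress = 1.1531e+06


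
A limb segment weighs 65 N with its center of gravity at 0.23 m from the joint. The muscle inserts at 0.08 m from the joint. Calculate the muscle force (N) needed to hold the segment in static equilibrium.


F_muscle = W * d_load / d_muscle
F_muscle = 65 * 0.23 / 0.08
Numerator = 14.9500
F_muscle = 186.8750


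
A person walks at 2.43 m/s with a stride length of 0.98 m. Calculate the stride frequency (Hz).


f = v / stride_length
f = 2.43 / 0.98
f = 2.4796


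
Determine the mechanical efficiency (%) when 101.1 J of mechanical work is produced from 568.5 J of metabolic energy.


eta = (W_mech / E_meta) * 100
eta = (101.1 / 568.5) * 100
ratio = 0.1778
eta = 17.7836


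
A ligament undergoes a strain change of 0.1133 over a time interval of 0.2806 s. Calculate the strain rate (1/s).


strain_rate = delta_strain / delta_t
strain_rate = 0.1133 / 0.2806
strain_rate = 0.4038


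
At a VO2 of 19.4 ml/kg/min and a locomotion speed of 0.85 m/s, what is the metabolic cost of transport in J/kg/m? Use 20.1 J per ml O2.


Power per kg = VO2 * 20.1 / 60
Power per kg = 19.4 * 20.1 / 60 = 6.4990 W/kg
Cost = power_per_kg / speed
Cost = 6.4990 / 0.85
Cost = 7.6459


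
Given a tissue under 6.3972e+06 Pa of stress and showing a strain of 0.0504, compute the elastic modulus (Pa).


E = stress / strain
E = 6.3972e+06 / 0.0504
E = 1.2693e+08


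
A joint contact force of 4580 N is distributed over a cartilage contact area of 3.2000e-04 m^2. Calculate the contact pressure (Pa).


P = F / A
P = 4580 / 3.2000e-04
P = 1.4312e+07


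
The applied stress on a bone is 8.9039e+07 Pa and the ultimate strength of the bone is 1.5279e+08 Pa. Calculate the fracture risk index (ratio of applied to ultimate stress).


FRI = applied / ultimate
FRI = 8.9039e+07 / 1.5279e+08
FRI = 0.5828


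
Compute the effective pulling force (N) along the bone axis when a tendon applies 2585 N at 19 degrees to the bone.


F_eff = F_tendon * cos(theta)
theta = 19 deg = 0.3316 rad
cos(theta) = 0.9455
F_eff = 2585 * 0.9455
F_eff = 2444.1655


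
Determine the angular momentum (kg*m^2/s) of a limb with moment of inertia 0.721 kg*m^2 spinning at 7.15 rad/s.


L = I * omega
L = 0.721 * 7.15
L = 5.1551


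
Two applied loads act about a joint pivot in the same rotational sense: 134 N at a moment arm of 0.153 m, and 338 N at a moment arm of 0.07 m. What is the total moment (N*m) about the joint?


M = F1 * d1 + F2 * d2
M = 134 * 0.153 + 338 * 0.07
M = 20.5020 + 23.6600
M = 44.1620


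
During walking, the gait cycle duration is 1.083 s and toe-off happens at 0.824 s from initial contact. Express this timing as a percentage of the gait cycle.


pct = (event_time / cycle_time) * 100
pct = (0.824 / 1.083) * 100
ratio = 0.7608
pct = 76.0849


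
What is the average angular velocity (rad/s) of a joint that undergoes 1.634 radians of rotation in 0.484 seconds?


omega = delta_theta / delta_t
omega = 1.634 / 0.484
omega = 3.3760


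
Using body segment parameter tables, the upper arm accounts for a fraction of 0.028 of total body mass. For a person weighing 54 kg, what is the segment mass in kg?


m_segment = body_mass * fraction
m_segment = 54 * 0.028
m_segment = 1.5120


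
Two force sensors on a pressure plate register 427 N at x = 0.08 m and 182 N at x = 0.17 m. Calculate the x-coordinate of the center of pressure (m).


COP_x = (F1*x1 + F2*x2) / (F1 + F2)
COP_x = (427*0.08 + 182*0.17) / (427 + 182)
Numerator = 65.1000
Denominator = 609
COP_x = 0.1069


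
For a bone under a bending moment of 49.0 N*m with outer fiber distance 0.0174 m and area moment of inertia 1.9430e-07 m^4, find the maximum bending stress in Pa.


sigma = M * c / I
sigma = 49.0 * 0.0174 / 1.9430e-07
M * c = 0.8526
sigma = 4.3881e+06


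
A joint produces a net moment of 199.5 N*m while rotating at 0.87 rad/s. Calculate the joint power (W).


P = M * omega
P = 199.5 * 0.87
P = 173.5650


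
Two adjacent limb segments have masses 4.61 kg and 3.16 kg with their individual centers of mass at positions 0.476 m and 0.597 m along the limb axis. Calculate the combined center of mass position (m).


COM = (m1*x1 + m2*x2) / (m1 + m2)
COM = (4.61*0.476 + 3.16*0.597) / (4.61 + 3.16)
Numerator = 4.0809
Denominator = 7.7700
COM = 0.5252


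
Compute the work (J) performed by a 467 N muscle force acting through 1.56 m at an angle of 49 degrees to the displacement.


W = F * d * cos(theta)
theta = 49 deg = 0.8552 rad
cos(theta) = 0.6561
W = 467 * 1.56 * 0.6561
W = 477.9521


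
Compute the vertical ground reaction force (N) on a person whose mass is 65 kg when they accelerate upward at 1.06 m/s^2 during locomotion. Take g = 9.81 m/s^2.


GRF = m * (g + a)
GRF = 65 * (9.81 + 1.06)
GRF = 65 * 10.8700
GRF = 706.5500


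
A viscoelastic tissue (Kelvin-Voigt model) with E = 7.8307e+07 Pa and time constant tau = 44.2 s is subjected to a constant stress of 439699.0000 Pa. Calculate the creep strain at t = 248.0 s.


epsilon(t) = (sigma/E) * (1 - exp(-t/tau))
sigma/E = 439699.0000 / 7.8307e+07 = 0.0056
exp(-t/tau) = exp(-248.0 / 44.2) = 0.0037
epsilon = 0.0056 * (1 - 0.0037)
epsilon = 0.0056


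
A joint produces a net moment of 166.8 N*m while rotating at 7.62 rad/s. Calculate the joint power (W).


P = M * omega
P = 166.8 * 7.62
P = 1271.0160


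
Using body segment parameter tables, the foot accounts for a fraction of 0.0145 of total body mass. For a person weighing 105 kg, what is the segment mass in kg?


m_segment = body_mass * fraction
m_segment = 105 * 0.0145
m_segment = 1.5225


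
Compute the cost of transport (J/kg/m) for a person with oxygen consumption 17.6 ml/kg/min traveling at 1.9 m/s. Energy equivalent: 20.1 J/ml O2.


Power per kg = VO2 * 20.1 / 60
Power per kg = 17.6 * 20.1 / 60 = 5.8960 W/kg
Cost = power_per_kg / speed
Cost = 5.8960 / 1.9
Cost = 3.1032


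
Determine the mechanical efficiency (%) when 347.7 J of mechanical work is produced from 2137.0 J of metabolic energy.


eta = (W_mech / E_meta) * 100
eta = (347.7 / 2137.0) * 100
ratio = 0.1627
eta = 16.2705


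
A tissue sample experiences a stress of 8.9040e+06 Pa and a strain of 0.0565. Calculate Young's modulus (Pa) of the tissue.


E = stress / strain
E = 8.9040e+06 / 0.0565
E = 1.5759e+08


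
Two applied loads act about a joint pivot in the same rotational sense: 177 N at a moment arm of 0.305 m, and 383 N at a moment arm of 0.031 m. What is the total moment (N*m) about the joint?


M = F1 * d1 + F2 * d2
M = 177 * 0.305 + 383 * 0.031
M = 53.9850 + 11.8730
M = 65.8580


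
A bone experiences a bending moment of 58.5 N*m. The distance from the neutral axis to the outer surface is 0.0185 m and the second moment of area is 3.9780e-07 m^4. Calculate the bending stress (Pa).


sigma = M * c / I
sigma = 58.5 * 0.0185 / 3.9780e-07
M * c = 1.0822
sigma = 2.7206e+06


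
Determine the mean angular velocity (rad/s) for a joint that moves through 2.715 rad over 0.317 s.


omega = delta_theta / delta_t
omega = 2.715 / 0.317
omega = 8.5647


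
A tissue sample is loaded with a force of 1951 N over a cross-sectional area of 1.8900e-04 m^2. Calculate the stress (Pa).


stress = F / A
stress = 1951 / 1.8900e-04
stress = 1.0323e+07


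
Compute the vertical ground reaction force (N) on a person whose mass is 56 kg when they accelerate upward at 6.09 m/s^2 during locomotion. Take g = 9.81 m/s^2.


GRF = m * (g + a)
GRF = 56 * (9.81 + 6.09)
GRF = 56 * 15.9000
GRF = 890.4000


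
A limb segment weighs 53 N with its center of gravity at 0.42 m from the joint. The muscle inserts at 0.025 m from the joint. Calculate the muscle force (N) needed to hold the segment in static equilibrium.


F_muscle = W * d_load / d_muscle
F_muscle = 53 * 0.42 / 0.025
Numerator = 22.2600
F_muscle = 890.4000


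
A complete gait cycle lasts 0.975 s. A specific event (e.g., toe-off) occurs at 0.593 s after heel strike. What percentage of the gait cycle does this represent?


pct = (event_time / cycle_time) * 100
pct = (0.593 / 0.975) * 100
ratio = 0.6082
pct = 60.8205


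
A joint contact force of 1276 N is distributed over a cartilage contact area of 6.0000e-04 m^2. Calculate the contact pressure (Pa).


P = F / A
P = 1276 / 6.0000e-04
P = 2.1267e+06


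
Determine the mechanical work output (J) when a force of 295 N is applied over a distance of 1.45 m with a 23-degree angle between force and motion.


W = F * d * cos(theta)
theta = 23 deg = 0.4014 rad
cos(theta) = 0.9205
W = 295 * 1.45 * 0.9205
W = 393.7460


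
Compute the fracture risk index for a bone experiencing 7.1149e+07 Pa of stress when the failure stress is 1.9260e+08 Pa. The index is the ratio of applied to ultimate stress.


FRI = applied / ultimate
FRI = 7.1149e+07 / 1.9260e+08
FRI = 0.3694
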